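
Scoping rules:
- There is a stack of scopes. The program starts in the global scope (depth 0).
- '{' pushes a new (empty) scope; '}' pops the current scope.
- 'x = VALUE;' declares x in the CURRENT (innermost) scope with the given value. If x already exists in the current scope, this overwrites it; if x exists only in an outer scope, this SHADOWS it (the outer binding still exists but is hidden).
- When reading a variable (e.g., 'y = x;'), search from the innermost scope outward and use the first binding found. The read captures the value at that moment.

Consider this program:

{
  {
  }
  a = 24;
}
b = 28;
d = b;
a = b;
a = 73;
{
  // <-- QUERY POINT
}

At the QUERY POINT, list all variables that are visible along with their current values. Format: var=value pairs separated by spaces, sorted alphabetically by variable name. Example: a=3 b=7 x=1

Step 1: enter scope (depth=1)
Step 2: enter scope (depth=2)
Step 3: exit scope (depth=1)
Step 4: declare a=24 at depth 1
Step 5: exit scope (depth=0)
Step 6: declare b=28 at depth 0
Step 7: declare d=(read b)=28 at depth 0
Step 8: declare a=(read b)=28 at depth 0
Step 9: declare a=73 at depth 0
Step 10: enter scope (depth=1)
Visible at query point: a=73 b=28 d=28

Answer: a=73 b=28 d=28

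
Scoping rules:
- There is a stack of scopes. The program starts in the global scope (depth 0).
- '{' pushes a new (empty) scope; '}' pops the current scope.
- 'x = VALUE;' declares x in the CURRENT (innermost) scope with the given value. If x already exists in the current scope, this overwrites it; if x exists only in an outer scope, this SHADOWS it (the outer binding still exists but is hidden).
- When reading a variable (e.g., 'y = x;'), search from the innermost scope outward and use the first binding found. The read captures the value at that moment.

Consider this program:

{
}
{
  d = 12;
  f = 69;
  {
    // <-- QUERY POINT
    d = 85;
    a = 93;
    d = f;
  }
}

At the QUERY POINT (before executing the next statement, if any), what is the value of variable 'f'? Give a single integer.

Answer: 69

Derivation:
Step 1: enter scope (depth=1)
Step 2: exit scope (depth=0)
Step 3: enter scope (depth=1)
Step 4: declare d=12 at depth 1
Step 5: declare f=69 at depth 1
Step 6: enter scope (depth=2)
Visible at query point: d=12 f=69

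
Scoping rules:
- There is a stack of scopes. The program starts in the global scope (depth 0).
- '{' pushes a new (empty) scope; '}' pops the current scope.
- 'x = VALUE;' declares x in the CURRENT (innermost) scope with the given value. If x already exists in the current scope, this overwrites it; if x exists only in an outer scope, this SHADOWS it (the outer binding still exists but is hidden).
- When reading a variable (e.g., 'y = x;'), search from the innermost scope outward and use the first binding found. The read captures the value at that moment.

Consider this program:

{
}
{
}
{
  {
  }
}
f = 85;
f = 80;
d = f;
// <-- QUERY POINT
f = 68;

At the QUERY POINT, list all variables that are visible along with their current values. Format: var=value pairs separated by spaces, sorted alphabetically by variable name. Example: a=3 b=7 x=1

Step 1: enter scope (depth=1)
Step 2: exit scope (depth=0)
Step 3: enter scope (depth=1)
Step 4: exit scope (depth=0)
Step 5: enter scope (depth=1)
Step 6: enter scope (depth=2)
Step 7: exit scope (depth=1)
Step 8: exit scope (depth=0)
Step 9: declare f=85 at depth 0
Step 10: declare f=80 at depth 0
Step 11: declare d=(read f)=80 at depth 0
Visible at query point: d=80 f=80

Answer: d=80 f=80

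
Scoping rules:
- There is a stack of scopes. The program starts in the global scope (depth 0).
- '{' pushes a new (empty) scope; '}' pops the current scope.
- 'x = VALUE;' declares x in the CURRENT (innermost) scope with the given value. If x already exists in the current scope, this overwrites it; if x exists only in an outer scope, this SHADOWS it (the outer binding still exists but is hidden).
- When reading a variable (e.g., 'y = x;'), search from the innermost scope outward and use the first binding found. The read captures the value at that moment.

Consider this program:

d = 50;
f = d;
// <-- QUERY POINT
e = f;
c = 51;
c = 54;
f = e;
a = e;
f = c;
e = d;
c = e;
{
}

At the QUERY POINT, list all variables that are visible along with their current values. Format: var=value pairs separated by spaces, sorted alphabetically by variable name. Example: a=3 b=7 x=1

Step 1: declare d=50 at depth 0
Step 2: declare f=(read d)=50 at depth 0
Visible at query point: d=50 f=50

Answer: d=50 f=50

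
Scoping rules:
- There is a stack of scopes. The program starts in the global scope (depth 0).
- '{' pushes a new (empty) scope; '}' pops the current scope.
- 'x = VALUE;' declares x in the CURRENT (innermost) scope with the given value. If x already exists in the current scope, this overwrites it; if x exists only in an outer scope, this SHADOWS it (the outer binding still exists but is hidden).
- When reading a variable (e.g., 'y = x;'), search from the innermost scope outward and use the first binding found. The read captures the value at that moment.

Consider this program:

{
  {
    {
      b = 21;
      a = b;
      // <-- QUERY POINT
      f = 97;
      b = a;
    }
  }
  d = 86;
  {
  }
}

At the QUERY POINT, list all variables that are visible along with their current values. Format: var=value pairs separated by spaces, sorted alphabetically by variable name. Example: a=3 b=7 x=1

Answer: a=21 b=21

Derivation:
Step 1: enter scope (depth=1)
Step 2: enter scope (depth=2)
Step 3: enter scope (depth=3)
Step 4: declare b=21 at depth 3
Step 5: declare a=(read b)=21 at depth 3
Visible at query point: a=21 b=21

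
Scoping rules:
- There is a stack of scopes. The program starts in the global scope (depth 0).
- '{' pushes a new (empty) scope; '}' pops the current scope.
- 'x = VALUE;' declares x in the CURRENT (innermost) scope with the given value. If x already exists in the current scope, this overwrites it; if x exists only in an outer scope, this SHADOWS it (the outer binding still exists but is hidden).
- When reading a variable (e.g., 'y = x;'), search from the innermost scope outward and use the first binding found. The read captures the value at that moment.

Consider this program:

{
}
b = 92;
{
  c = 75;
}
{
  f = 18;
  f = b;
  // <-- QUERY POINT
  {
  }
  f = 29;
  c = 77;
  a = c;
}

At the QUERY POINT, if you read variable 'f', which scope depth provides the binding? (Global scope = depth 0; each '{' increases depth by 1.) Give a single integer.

Answer: 1

Derivation:
Step 1: enter scope (depth=1)
Step 2: exit scope (depth=0)
Step 3: declare b=92 at depth 0
Step 4: enter scope (depth=1)
Step 5: declare c=75 at depth 1
Step 6: exit scope (depth=0)
Step 7: enter scope (depth=1)
Step 8: declare f=18 at depth 1
Step 9: declare f=(read b)=92 at depth 1
Visible at query point: b=92 f=92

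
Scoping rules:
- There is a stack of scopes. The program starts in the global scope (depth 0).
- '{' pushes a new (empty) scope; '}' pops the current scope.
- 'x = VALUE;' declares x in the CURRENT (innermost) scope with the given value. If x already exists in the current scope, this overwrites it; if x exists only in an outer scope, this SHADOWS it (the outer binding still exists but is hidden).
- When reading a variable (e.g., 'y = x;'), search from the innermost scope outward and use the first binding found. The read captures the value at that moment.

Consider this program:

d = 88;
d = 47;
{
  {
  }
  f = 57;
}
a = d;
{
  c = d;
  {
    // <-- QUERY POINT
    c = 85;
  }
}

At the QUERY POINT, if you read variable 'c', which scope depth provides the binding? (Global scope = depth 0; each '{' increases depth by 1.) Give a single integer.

Answer: 1

Derivation:
Step 1: declare d=88 at depth 0
Step 2: declare d=47 at depth 0
Step 3: enter scope (depth=1)
Step 4: enter scope (depth=2)
Step 5: exit scope (depth=1)
Step 6: declare f=57 at depth 1
Step 7: exit scope (depth=0)
Step 8: declare a=(read d)=47 at depth 0
Step 9: enter scope (depth=1)
Step 10: declare c=(read d)=47 at depth 1
Step 11: enter scope (depth=2)
Visible at query point: a=47 c=47 d=47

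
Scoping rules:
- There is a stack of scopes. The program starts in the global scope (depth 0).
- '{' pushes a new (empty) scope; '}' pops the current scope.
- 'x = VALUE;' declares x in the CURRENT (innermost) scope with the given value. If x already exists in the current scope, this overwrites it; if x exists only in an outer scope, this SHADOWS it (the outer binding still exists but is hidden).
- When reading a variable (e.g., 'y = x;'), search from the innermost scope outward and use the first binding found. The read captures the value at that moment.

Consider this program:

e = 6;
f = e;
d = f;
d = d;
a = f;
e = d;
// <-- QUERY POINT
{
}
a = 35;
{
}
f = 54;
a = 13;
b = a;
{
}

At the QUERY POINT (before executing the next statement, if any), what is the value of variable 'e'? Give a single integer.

Step 1: declare e=6 at depth 0
Step 2: declare f=(read e)=6 at depth 0
Step 3: declare d=(read f)=6 at depth 0
Step 4: declare d=(read d)=6 at depth 0
Step 5: declare a=(read f)=6 at depth 0
Step 6: declare e=(read d)=6 at depth 0
Visible at query point: a=6 d=6 e=6 f=6

Answer: 6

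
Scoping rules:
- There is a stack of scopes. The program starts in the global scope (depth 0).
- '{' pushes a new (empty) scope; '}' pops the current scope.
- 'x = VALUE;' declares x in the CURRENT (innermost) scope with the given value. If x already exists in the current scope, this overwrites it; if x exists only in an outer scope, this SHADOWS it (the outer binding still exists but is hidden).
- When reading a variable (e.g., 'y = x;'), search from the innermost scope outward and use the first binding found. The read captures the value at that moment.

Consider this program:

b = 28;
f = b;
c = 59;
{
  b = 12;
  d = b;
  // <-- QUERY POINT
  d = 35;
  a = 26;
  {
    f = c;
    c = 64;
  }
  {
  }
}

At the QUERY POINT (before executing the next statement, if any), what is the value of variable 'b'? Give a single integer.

Answer: 12

Derivation:
Step 1: declare b=28 at depth 0
Step 2: declare f=(read b)=28 at depth 0
Step 3: declare c=59 at depth 0
Step 4: enter scope (depth=1)
Step 5: declare b=12 at depth 1
Step 6: declare d=(read b)=12 at depth 1
Visible at query point: b=12 c=59 d=12 f=28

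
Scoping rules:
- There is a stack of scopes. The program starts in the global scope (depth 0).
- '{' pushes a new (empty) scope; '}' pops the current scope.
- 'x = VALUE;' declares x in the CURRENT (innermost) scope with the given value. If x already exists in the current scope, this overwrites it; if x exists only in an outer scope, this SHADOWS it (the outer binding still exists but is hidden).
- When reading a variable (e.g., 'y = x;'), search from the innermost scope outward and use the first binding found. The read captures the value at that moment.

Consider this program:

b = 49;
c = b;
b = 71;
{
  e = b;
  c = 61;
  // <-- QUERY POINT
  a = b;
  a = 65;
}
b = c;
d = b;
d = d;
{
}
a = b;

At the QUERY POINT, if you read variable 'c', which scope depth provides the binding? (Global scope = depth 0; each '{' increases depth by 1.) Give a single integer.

Step 1: declare b=49 at depth 0
Step 2: declare c=(read b)=49 at depth 0
Step 3: declare b=71 at depth 0
Step 4: enter scope (depth=1)
Step 5: declare e=(read b)=71 at depth 1
Step 6: declare c=61 at depth 1
Visible at query point: b=71 c=61 e=71

Answer: 1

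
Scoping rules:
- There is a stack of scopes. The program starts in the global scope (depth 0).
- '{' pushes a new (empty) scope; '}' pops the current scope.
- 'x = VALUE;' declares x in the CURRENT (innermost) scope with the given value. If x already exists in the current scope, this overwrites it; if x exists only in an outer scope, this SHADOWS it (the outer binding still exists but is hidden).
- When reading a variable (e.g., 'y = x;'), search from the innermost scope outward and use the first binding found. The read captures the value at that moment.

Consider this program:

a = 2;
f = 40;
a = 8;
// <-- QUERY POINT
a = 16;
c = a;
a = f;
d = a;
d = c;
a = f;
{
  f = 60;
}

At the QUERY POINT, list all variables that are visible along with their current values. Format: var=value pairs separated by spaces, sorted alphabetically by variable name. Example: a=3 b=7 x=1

Step 1: declare a=2 at depth 0
Step 2: declare f=40 at depth 0
Step 3: declare a=8 at depth 0
Visible at query point: a=8 f=40

Answer: a=8 f=40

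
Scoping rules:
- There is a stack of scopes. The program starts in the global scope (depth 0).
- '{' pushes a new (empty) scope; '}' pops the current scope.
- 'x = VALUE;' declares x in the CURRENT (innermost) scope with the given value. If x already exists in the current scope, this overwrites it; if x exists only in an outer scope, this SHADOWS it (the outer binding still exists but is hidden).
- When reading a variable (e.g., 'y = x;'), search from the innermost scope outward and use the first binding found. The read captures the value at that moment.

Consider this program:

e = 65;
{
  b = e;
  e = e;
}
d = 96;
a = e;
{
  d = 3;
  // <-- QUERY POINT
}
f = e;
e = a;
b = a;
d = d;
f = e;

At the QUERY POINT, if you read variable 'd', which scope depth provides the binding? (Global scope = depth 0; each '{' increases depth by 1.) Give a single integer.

Answer: 1

Derivation:
Step 1: declare e=65 at depth 0
Step 2: enter scope (depth=1)
Step 3: declare b=(read e)=65 at depth 1
Step 4: declare e=(read e)=65 at depth 1
Step 5: exit scope (depth=0)
Step 6: declare d=96 at depth 0
Step 7: declare a=(read e)=65 at depth 0
Step 8: enter scope (depth=1)
Step 9: declare d=3 at depth 1
Visible at query point: a=65 d=3 e=65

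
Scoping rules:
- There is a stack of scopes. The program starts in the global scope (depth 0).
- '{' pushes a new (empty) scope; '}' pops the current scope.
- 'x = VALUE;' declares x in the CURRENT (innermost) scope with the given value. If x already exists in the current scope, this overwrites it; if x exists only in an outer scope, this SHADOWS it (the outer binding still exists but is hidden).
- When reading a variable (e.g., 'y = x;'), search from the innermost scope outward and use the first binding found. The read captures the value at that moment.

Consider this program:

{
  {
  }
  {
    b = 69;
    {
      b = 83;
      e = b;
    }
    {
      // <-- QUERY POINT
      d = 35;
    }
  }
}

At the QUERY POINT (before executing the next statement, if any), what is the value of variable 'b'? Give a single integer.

Step 1: enter scope (depth=1)
Step 2: enter scope (depth=2)
Step 3: exit scope (depth=1)
Step 4: enter scope (depth=2)
Step 5: declare b=69 at depth 2
Step 6: enter scope (depth=3)
Step 7: declare b=83 at depth 3
Step 8: declare e=(read b)=83 at depth 3
Step 9: exit scope (depth=2)
Step 10: enter scope (depth=3)
Visible at query point: b=69

Answer: 69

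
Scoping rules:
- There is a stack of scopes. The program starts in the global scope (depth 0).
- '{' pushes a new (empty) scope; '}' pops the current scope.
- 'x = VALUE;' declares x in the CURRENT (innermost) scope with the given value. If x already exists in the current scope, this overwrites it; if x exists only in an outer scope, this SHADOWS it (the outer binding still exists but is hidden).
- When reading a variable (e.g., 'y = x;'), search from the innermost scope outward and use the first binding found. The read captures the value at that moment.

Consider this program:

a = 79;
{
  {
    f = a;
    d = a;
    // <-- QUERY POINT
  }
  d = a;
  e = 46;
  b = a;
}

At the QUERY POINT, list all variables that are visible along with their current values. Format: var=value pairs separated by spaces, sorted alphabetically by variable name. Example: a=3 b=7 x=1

Answer: a=79 d=79 f=79

Derivation:
Step 1: declare a=79 at depth 0
Step 2: enter scope (depth=1)
Step 3: enter scope (depth=2)
Step 4: declare f=(read a)=79 at depth 2
Step 5: declare d=(read a)=79 at depth 2
Visible at query point: a=79 d=79 f=79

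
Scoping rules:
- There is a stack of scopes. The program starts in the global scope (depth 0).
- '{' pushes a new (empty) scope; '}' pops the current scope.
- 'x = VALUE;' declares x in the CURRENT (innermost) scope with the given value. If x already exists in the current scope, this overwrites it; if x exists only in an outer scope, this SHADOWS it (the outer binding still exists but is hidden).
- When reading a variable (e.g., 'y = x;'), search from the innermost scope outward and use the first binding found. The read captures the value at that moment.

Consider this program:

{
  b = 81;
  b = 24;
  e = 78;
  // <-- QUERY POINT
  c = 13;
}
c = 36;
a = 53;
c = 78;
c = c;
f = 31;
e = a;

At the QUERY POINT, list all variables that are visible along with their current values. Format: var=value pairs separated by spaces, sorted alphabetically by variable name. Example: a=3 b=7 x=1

Step 1: enter scope (depth=1)
Step 2: declare b=81 at depth 1
Step 3: declare b=24 at depth 1
Step 4: declare e=78 at depth 1
Visible at query point: b=24 e=78

Answer: b=24 e=78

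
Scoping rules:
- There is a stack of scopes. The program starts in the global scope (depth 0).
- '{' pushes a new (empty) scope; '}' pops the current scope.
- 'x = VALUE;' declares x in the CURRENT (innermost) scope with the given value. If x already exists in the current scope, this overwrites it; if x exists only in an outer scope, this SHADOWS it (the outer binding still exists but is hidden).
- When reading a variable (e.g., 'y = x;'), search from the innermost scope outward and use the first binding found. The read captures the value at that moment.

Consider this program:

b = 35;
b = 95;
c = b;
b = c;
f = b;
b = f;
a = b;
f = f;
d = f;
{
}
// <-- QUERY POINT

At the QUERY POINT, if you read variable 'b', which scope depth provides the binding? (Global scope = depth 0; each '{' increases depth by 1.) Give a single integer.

Answer: 0

Derivation:
Step 1: declare b=35 at depth 0
Step 2: declare b=95 at depth 0
Step 3: declare c=(read b)=95 at depth 0
Step 4: declare b=(read c)=95 at depth 0
Step 5: declare f=(read b)=95 at depth 0
Step 6: declare b=(read f)=95 at depth 0
Step 7: declare a=(read b)=95 at depth 0
Step 8: declare f=(read f)=95 at depth 0
Step 9: declare d=(read f)=95 at depth 0
Step 10: enter scope (depth=1)
Step 11: exit scope (depth=0)
Visible at query point: a=95 b=95 c=95 d=95 f=95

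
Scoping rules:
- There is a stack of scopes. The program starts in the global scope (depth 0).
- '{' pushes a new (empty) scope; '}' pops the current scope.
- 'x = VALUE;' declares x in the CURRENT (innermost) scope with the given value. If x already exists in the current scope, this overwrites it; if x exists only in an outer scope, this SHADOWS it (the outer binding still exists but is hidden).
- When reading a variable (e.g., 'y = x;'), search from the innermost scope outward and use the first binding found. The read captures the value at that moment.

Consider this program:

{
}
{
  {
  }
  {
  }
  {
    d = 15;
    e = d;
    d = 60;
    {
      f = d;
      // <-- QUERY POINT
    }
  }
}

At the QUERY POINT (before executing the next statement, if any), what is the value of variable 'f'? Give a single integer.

Step 1: enter scope (depth=1)
Step 2: exit scope (depth=0)
Step 3: enter scope (depth=1)
Step 4: enter scope (depth=2)
Step 5: exit scope (depth=1)
Step 6: enter scope (depth=2)
Step 7: exit scope (depth=1)
Step 8: enter scope (depth=2)
Step 9: declare d=15 at depth 2
Step 10: declare e=(read d)=15 at depth 2
Step 11: declare d=60 at depth 2
Step 12: enter scope (depth=3)
Step 13: declare f=(read d)=60 at depth 3
Visible at query point: d=60 e=15 f=60

Answer: 60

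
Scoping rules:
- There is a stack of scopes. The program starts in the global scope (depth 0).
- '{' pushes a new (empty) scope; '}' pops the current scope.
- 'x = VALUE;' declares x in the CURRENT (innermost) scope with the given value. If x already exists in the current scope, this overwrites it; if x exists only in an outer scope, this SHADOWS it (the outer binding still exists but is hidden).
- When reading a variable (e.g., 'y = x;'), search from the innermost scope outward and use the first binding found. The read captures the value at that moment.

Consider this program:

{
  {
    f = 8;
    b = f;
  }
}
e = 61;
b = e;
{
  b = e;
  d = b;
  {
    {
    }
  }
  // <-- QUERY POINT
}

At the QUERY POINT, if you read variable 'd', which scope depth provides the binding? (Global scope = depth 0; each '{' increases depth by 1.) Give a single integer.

Step 1: enter scope (depth=1)
Step 2: enter scope (depth=2)
Step 3: declare f=8 at depth 2
Step 4: declare b=(read f)=8 at depth 2
Step 5: exit scope (depth=1)
Step 6: exit scope (depth=0)
Step 7: declare e=61 at depth 0
Step 8: declare b=(read e)=61 at depth 0
Step 9: enter scope (depth=1)
Step 10: declare b=(read e)=61 at depth 1
Step 11: declare d=(read b)=61 at depth 1
Step 12: enter scope (depth=2)
Step 13: enter scope (depth=3)
Step 14: exit scope (depth=2)
Step 15: exit scope (depth=1)
Visible at query point: b=61 d=61 e=61

Answer: 1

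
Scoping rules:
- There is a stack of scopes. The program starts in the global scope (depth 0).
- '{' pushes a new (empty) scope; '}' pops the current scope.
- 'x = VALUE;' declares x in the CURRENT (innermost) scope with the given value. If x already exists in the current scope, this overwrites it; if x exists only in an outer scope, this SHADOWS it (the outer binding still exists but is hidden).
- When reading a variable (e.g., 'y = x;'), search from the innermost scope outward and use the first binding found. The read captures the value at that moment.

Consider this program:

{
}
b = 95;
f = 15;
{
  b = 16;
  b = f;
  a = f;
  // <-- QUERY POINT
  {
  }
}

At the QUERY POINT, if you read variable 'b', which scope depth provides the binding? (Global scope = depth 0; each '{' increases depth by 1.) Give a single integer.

Step 1: enter scope (depth=1)
Step 2: exit scope (depth=0)
Step 3: declare b=95 at depth 0
Step 4: declare f=15 at depth 0
Step 5: enter scope (depth=1)
Step 6: declare b=16 at depth 1
Step 7: declare b=(read f)=15 at depth 1
Step 8: declare a=(read f)=15 at depth 1
Visible at query point: a=15 b=15 f=15

Answer: 1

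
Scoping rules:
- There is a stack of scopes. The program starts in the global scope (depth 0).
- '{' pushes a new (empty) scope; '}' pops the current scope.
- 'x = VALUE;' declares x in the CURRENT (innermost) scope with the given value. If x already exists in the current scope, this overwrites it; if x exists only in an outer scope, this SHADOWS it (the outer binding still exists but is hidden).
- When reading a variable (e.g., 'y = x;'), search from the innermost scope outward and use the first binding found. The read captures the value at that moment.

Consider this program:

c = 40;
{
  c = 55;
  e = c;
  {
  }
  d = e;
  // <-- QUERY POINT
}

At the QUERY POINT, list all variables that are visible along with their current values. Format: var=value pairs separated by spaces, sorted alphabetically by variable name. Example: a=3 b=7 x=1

Answer: c=55 d=55 e=55

Derivation:
Step 1: declare c=40 at depth 0
Step 2: enter scope (depth=1)
Step 3: declare c=55 at depth 1
Step 4: declare e=(read c)=55 at depth 1
Step 5: enter scope (depth=2)
Step 6: exit scope (depth=1)
Step 7: declare d=(read e)=55 at depth 1
Visible at query point: c=55 d=55 e=55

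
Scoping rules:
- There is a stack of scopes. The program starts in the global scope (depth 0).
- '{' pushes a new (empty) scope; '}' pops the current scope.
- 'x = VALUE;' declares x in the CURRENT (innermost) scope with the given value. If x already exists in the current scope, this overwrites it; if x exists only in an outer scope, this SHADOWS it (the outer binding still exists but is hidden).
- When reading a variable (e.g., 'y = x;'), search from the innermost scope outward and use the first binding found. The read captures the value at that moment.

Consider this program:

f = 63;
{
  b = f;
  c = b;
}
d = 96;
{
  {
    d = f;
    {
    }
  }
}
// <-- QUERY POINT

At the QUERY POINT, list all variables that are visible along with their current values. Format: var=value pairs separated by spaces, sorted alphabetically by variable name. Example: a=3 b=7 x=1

Answer: d=96 f=63

Derivation:
Step 1: declare f=63 at depth 0
Step 2: enter scope (depth=1)
Step 3: declare b=(read f)=63 at depth 1
Step 4: declare c=(read b)=63 at depth 1
Step 5: exit scope (depth=0)
Step 6: declare d=96 at depth 0
Step 7: enter scope (depth=1)
Step 8: enter scope (depth=2)
Step 9: declare d=(read f)=63 at depth 2
Step 10: enter scope (depth=3)
Step 11: exit scope (depth=2)
Step 12: exit scope (depth=1)
Step 13: exit scope (depth=0)
Visible at query point: d=96 f=63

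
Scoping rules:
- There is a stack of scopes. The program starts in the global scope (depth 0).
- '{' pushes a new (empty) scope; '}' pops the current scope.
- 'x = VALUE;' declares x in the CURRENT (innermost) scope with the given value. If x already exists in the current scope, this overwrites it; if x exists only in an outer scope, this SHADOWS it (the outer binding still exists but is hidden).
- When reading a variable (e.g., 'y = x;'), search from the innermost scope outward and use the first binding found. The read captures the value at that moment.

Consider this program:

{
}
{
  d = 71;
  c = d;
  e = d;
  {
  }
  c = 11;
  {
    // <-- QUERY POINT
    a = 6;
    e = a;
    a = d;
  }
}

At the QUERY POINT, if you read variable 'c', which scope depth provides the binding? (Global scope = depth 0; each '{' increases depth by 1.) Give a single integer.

Step 1: enter scope (depth=1)
Step 2: exit scope (depth=0)
Step 3: enter scope (depth=1)
Step 4: declare d=71 at depth 1
Step 5: declare c=(read d)=71 at depth 1
Step 6: declare e=(read d)=71 at depth 1
Step 7: enter scope (depth=2)
Step 8: exit scope (depth=1)
Step 9: declare c=11 at depth 1
Step 10: enter scope (depth=2)
Visible at query point: c=11 d=71 e=71

Answer: 1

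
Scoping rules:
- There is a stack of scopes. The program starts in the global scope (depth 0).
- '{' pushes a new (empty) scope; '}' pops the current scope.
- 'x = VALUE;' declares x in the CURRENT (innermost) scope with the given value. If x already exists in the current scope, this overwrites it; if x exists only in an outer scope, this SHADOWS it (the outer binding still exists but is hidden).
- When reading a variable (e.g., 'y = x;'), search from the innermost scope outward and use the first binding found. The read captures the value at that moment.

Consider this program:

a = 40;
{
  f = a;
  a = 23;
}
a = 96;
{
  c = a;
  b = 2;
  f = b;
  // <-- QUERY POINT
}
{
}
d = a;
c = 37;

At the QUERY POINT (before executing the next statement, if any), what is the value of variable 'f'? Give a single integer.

Step 1: declare a=40 at depth 0
Step 2: enter scope (depth=1)
Step 3: declare f=(read a)=40 at depth 1
Step 4: declare a=23 at depth 1
Step 5: exit scope (depth=0)
Step 6: declare a=96 at depth 0
Step 7: enter scope (depth=1)
Step 8: declare c=(read a)=96 at depth 1
Step 9: declare b=2 at depth 1
Step 10: declare f=(read b)=2 at depth 1
Visible at query point: a=96 b=2 c=96 f=2

Answer: 2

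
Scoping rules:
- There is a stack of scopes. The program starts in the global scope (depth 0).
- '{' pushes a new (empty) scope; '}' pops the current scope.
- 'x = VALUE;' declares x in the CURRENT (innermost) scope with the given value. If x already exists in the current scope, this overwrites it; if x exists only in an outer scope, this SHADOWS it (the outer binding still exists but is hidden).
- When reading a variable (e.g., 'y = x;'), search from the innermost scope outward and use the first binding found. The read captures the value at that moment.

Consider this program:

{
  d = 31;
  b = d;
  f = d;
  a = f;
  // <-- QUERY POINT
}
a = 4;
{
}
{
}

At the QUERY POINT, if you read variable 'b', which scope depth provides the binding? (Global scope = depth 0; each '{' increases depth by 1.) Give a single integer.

Answer: 1

Derivation:
Step 1: enter scope (depth=1)
Step 2: declare d=31 at depth 1
Step 3: declare b=(read d)=31 at depth 1
Step 4: declare f=(read d)=31 at depth 1
Step 5: declare a=(read f)=31 at depth 1
Visible at query point: a=31 b=31 d=31 f=31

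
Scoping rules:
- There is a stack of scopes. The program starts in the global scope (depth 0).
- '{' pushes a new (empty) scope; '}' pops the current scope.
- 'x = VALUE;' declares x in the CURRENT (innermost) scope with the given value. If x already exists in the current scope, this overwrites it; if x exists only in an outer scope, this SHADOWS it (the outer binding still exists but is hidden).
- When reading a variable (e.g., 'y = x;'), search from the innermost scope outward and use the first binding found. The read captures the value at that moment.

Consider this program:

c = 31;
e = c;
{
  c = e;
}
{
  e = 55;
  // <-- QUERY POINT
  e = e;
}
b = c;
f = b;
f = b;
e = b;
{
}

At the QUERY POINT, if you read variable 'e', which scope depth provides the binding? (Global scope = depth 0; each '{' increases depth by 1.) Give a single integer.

Step 1: declare c=31 at depth 0
Step 2: declare e=(read c)=31 at depth 0
Step 3: enter scope (depth=1)
Step 4: declare c=(read e)=31 at depth 1
Step 5: exit scope (depth=0)
Step 6: enter scope (depth=1)
Step 7: declare e=55 at depth 1
Visible at query point: c=31 e=55

Answer: 1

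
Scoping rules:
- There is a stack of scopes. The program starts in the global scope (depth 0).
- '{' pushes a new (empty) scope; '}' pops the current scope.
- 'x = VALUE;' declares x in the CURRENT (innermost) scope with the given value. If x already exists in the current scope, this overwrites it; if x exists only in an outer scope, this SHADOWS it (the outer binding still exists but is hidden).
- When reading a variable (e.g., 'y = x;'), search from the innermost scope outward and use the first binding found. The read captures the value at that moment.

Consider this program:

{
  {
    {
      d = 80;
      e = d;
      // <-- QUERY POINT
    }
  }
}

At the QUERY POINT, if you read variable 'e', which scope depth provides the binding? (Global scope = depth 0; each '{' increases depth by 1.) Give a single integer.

Answer: 3

Derivation:
Step 1: enter scope (depth=1)
Step 2: enter scope (depth=2)
Step 3: enter scope (depth=3)
Step 4: declare d=80 at depth 3
Step 5: declare e=(read d)=80 at depth 3
Visible at query point: d=80 e=80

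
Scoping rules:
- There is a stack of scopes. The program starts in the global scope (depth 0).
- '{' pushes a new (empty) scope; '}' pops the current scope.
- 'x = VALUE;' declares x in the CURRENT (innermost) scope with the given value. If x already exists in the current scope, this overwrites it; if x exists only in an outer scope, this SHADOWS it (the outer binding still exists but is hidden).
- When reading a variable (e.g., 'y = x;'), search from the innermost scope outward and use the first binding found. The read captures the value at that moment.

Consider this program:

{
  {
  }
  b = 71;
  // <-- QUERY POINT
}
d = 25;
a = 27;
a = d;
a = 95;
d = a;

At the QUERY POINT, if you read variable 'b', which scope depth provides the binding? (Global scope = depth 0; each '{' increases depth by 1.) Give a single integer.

Step 1: enter scope (depth=1)
Step 2: enter scope (depth=2)
Step 3: exit scope (depth=1)
Step 4: declare b=71 at depth 1
Visible at query point: b=71

Answer: 1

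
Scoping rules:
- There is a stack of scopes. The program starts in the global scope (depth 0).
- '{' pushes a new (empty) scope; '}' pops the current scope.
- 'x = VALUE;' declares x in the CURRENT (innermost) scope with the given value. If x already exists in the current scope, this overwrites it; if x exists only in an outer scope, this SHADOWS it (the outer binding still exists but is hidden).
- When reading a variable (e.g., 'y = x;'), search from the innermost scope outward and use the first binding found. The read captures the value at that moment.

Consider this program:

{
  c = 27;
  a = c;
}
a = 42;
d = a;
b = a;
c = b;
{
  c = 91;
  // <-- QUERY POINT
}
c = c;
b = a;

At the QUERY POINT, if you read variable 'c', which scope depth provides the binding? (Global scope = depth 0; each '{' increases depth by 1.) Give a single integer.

Answer: 1

Derivation:
Step 1: enter scope (depth=1)
Step 2: declare c=27 at depth 1
Step 3: declare a=(read c)=27 at depth 1
Step 4: exit scope (depth=0)
Step 5: declare a=42 at depth 0
Step 6: declare d=(read a)=42 at depth 0
Step 7: declare b=(read a)=42 at depth 0
Step 8: declare c=(read b)=42 at depth 0
Step 9: enter scope (depth=1)
Step 10: declare c=91 at depth 1
Visible at query point: a=42 b=42 c=91 d=42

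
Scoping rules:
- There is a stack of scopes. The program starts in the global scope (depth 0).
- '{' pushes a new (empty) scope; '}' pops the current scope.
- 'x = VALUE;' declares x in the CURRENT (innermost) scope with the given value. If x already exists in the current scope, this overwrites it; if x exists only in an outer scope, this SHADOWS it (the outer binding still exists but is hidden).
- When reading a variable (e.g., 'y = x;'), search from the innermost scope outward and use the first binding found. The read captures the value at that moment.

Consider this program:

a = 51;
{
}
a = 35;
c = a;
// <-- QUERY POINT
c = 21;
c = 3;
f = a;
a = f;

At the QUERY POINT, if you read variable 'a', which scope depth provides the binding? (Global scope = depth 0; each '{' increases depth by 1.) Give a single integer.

Step 1: declare a=51 at depth 0
Step 2: enter scope (depth=1)
Step 3: exit scope (depth=0)
Step 4: declare a=35 at depth 0
Step 5: declare c=(read a)=35 at depth 0
Visible at query point: a=35 c=35

Answer: 0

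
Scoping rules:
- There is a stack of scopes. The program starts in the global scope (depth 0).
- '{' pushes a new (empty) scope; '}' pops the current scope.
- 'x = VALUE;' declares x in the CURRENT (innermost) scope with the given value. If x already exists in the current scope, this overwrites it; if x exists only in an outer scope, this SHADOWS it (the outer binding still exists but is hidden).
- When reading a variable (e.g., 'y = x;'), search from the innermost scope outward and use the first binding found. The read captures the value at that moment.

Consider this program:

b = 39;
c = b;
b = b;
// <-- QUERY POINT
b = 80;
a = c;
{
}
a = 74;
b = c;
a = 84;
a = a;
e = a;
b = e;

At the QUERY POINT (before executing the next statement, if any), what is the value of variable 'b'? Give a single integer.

Step 1: declare b=39 at depth 0
Step 2: declare c=(read b)=39 at depth 0
Step 3: declare b=(read b)=39 at depth 0
Visible at query point: b=39 c=39

Answer: 39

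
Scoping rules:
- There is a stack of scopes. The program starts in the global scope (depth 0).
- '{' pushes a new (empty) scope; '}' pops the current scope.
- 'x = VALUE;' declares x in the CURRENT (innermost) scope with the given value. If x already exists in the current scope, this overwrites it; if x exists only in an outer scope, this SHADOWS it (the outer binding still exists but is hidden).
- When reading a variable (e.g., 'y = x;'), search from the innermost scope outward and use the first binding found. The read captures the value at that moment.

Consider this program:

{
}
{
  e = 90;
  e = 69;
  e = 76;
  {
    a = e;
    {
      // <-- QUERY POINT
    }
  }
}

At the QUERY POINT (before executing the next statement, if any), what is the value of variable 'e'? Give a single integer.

Step 1: enter scope (depth=1)
Step 2: exit scope (depth=0)
Step 3: enter scope (depth=1)
Step 4: declare e=90 at depth 1
Step 5: declare e=69 at depth 1
Step 6: declare e=76 at depth 1
Step 7: enter scope (depth=2)
Step 8: declare a=(read e)=76 at depth 2
Step 9: enter scope (depth=3)
Visible at query point: a=76 e=76

Answer: 76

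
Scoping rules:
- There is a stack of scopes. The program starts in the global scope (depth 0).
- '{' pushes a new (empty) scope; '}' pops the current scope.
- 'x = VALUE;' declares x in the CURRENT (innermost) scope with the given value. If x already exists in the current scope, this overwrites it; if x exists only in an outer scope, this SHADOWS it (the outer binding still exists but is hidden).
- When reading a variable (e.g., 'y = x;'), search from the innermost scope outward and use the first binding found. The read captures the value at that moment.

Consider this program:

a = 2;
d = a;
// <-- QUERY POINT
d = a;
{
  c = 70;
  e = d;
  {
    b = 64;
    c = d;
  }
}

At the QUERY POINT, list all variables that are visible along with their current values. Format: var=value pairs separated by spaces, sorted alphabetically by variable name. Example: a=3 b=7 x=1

Step 1: declare a=2 at depth 0
Step 2: declare d=(read a)=2 at depth 0
Visible at query point: a=2 d=2

Answer: a=2 d=2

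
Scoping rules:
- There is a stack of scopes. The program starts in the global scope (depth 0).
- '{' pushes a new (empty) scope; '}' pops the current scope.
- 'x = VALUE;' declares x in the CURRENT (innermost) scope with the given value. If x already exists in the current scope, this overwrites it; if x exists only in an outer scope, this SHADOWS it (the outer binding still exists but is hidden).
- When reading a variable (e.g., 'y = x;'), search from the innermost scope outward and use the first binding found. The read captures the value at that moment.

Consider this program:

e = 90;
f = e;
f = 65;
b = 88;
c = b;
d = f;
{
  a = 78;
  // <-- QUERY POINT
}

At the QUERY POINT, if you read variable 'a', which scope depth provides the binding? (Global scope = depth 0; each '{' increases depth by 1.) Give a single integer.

Answer: 1

Derivation:
Step 1: declare e=90 at depth 0
Step 2: declare f=(read e)=90 at depth 0
Step 3: declare f=65 at depth 0
Step 4: declare b=88 at depth 0
Step 5: declare c=(read b)=88 at depth 0
Step 6: declare d=(read f)=65 at depth 0
Step 7: enter scope (depth=1)
Step 8: declare a=78 at depth 1
Visible at query point: a=78 b=88 c=88 d=65 e=90 f=65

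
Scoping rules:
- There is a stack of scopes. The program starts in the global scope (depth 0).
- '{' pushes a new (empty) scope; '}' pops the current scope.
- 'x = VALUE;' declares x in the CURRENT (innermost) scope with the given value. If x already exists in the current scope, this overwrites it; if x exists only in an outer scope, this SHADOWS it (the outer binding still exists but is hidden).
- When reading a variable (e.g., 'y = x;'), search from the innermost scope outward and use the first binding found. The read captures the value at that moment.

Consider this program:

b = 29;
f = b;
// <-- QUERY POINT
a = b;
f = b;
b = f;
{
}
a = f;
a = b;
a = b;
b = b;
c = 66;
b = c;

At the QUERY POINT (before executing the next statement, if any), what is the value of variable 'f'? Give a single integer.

Step 1: declare b=29 at depth 0
Step 2: declare f=(read b)=29 at depth 0
Visible at query point: b=29 f=29

Answer: 29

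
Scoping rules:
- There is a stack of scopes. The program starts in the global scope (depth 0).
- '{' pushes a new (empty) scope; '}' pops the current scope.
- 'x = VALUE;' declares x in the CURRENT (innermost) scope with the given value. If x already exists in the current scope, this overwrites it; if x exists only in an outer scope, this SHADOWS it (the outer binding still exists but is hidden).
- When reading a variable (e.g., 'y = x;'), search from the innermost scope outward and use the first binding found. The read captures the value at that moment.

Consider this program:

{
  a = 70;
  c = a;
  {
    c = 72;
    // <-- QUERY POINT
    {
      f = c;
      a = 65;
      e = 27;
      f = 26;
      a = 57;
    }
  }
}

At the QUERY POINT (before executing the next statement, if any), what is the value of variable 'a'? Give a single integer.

Answer: 70

Derivation:
Step 1: enter scope (depth=1)
Step 2: declare a=70 at depth 1
Step 3: declare c=(read a)=70 at depth 1
Step 4: enter scope (depth=2)
Step 5: declare c=72 at depth 2
Visible at query point: a=70 c=72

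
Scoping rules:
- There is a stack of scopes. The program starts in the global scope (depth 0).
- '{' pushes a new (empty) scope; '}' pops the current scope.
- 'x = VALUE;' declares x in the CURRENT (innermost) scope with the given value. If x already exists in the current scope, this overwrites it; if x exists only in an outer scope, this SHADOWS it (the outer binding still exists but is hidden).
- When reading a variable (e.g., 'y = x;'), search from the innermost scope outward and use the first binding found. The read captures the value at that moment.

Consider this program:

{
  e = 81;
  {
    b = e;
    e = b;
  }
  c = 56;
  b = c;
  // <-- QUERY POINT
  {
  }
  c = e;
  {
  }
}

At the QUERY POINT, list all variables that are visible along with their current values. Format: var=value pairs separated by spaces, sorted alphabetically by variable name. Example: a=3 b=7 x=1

Answer: b=56 c=56 e=81

Derivation:
Step 1: enter scope (depth=1)
Step 2: declare e=81 at depth 1
Step 3: enter scope (depth=2)
Step 4: declare b=(read e)=81 at depth 2
Step 5: declare e=(read b)=81 at depth 2
Step 6: exit scope (depth=1)
Step 7: declare c=56 at depth 1
Step 8: declare b=(read c)=56 at depth 1
Visible at query point: b=56 c=56 e=81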